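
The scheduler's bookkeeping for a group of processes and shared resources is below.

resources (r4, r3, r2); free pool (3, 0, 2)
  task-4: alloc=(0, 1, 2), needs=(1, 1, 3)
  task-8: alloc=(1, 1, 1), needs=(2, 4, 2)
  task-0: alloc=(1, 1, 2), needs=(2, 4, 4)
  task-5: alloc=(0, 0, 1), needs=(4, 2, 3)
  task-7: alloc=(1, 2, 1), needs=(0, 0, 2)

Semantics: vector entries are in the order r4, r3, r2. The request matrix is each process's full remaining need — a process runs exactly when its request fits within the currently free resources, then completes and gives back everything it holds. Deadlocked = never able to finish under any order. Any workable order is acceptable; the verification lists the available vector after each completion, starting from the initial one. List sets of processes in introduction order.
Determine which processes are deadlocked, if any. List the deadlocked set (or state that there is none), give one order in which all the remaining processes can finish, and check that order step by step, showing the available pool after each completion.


Deadlocked: task-8 and task-0.
Key observation: after task-7, task-4, task-5 complete, (4, 3, 6) is the best the pool ever gets, yet each leftover process wants more r3.
The rest can finish in the order task-7, task-4, task-5. Walking it through:
  pool = (3, 0, 2)
  run task-7 (needs (0, 0, 2), free (3, 0, 2)); after release of (1, 2, 1) the pool is (4, 2, 3)
  run task-4 (needs (1, 1, 3), free (4, 2, 3)); after release of (0, 1, 2) the pool is (4, 3, 5)
  run task-5 (needs (4, 2, 3), free (4, 3, 5)); after release of (0, 0, 1) the pool is (4, 3, 6)
The stuck group stays short no matter what:
  task-8 still needs (2, 4, 2) but only (4, 3, 6) is free — short on r3
  task-0 still needs (2, 4, 4) but only (4, 3, 6) is free — short on r3


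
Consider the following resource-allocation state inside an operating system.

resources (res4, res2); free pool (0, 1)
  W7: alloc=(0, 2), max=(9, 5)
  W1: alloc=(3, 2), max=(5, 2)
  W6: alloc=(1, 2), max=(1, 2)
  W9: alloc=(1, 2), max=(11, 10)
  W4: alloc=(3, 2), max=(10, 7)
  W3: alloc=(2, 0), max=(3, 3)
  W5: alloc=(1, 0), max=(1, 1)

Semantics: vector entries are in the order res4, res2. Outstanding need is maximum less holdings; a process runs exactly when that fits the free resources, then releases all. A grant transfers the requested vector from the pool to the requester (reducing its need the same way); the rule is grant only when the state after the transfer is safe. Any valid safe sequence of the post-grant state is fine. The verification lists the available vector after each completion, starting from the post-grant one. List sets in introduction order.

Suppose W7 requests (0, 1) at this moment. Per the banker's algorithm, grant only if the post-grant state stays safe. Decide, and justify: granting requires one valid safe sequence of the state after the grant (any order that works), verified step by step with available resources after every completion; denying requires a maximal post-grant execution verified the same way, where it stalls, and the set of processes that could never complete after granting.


DENY: after the grant no complete ordering would exist.
Key observation: after W6, W5, W1, W3 the pool peaks at (7, 4), and each blocked process is short somewhere: W7 on res4; W9 on res4, res2; W4 on res2.
After a pretend grant, a maximal execution: W6, W5, W1, W3 — then nothing else fits. Check, step by step:
  pool = (0, 0)
  W6: need (0, 0) fits (0, 0); releases (1, 2), pool now (1, 2)
  W5: need (0, 1) fits (1, 2); releases (1, 0), pool now (2, 2)
  W1: need (2, 0) fits (2, 2); releases (3, 2), pool now (5, 4)
  W3: need (1, 3) fits (5, 4); releases (2, 0), pool now (7, 4)
  W7 still needs (9, 2) but only (7, 4) is free — short on res4
  W9 still needs (10, 8) but only (7, 4) is free — short on res4 and res2
  W4 still needs (7, 5) but only (7, 4) is free — short on res2
Processes that could never finish after the grant: W7, W9 and W4.


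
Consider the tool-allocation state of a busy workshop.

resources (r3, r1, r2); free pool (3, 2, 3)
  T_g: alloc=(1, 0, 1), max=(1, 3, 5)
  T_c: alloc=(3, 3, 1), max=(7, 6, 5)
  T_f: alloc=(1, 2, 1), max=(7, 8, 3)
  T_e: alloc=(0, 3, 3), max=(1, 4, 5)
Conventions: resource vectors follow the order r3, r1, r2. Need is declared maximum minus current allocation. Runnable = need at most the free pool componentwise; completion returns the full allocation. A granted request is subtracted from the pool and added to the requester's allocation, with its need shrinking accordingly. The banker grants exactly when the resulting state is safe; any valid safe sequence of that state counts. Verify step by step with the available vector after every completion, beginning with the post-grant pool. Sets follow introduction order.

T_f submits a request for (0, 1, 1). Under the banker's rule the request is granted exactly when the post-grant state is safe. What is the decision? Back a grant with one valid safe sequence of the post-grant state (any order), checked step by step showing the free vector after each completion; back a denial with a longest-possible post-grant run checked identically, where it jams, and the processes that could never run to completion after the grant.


GRANT — the state after the grant stays safe, e.g. via T_e, T_g, T_c, T_f.
Key observation: even at the reduced pool (3, 1, 2), T_e fits immediately, so safety survives the grant.
Step-by-step check of the post-grant state:
  pool = (3, 1, 2)
  T_e: need (1, 1, 2) fits (3, 1, 2); releases (0, 3, 3), pool now (3, 4, 5)
  T_g: need (0, 3, 4) fits (3, 4, 5); releases (1, 0, 1), pool now (4, 4, 6)
  T_c: need (4, 3, 4) fits (4, 4, 6); releases (3, 3, 1), pool now (7, 7, 7)
  T_f: need (6, 5, 1) fits (7, 7, 7); releases (1, 3, 2), pool now (8, 10, 9)


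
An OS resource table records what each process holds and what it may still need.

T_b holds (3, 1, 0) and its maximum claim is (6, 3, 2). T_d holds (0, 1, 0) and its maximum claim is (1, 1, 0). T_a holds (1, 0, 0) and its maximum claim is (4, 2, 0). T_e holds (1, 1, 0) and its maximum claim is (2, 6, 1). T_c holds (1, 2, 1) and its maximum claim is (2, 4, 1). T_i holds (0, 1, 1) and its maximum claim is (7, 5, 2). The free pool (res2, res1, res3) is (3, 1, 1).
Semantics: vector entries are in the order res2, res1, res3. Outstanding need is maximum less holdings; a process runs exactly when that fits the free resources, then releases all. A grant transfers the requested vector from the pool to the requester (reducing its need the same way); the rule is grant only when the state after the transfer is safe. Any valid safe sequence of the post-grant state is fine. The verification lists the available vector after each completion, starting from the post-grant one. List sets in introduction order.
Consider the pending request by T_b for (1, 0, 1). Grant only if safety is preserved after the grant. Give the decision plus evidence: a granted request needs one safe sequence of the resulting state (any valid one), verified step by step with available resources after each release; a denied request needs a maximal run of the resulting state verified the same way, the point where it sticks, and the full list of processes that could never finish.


GRANT: granting preserves safety; a valid post-grant sequence is T_d, T_c, T_b, T_a, T_i, T_e.
Key observation: the grant leaves (2, 1, 0) free — enough for T_d, whose release restarts the cascade.
Check on the post-grant state, step by step:
  pool = (2, 1, 0)
  run T_d (needs (1, 0, 0), free (2, 1, 0)); after release of (0, 1, 0) the pool is (2, 2, 0)
  run T_c (needs (1, 2, 0), free (2, 2, 0)); after release of (1, 2, 1) the pool is (3, 4, 1)
  run T_b (needs (2, 2, 1), free (3, 4, 1)); after release of (4, 1, 1) the pool is (7, 5, 2)
  run T_a (needs (3, 2, 0), free (7, 5, 2)); after release of (1, 0, 0) the pool is (8, 5, 2)
  run T_i (needs (7, 4, 1), free (8, 5, 2)); after release of (0, 1, 1) the pool is (8, 6, 3)
  run T_e (needs (1, 5, 1), free (8, 6, 3)); after release of (1, 1, 0) the pool is (9, 7, 3)


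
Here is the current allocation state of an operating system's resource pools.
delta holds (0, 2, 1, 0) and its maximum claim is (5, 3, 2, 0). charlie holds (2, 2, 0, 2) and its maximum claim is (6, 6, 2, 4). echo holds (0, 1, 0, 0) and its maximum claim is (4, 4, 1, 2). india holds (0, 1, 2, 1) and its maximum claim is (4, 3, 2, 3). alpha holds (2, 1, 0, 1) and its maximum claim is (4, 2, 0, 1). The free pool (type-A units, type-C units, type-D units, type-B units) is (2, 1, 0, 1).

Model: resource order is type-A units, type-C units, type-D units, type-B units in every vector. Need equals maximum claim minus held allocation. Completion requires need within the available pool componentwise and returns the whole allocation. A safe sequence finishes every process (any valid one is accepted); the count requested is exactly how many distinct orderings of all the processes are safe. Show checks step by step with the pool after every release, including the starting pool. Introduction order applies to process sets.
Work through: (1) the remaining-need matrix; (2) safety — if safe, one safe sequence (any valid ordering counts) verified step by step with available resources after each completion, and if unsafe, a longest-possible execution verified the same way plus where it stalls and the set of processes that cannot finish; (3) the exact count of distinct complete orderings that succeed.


(1) Remaining need (order type-A units, type-C units, type-D units, type-B units):
  delta: (5, 1, 1, 0)
  charlie: (4, 4, 2, 2)
  echo: (4, 3, 1, 2)
  india: (4, 2, 0, 2)
  alpha: (2, 1, 0, 0)
(2) The state is SAFE; one workable sequence: alpha, india, echo, charlie, delta.
Key observation: at alpha the run first touches a limit — (2, 1, 0, 0) against (2, 1, 0, 1), exact on a resource it actually requests.
Step-by-step check:
  pool = (2, 1, 0, 1)
  alpha needs (2, 1, 0, 0) <= (2, 1, 0, 1) -> finishes; pool += (2, 1, 0, 1) = (4, 2, 0, 2)
  india needs (4, 2, 0, 2) <= (4, 2, 0, 2) -> finishes; pool += (0, 1, 2, 1) = (4, 3, 2, 3)
  echo needs (4, 3, 1, 2) <= (4, 3, 2, 3) -> finishes; pool += (0, 1, 0, 0) = (4, 4, 2, 3)
  charlie needs (4, 4, 2, 2) <= (4, 4, 2, 3) -> finishes; pool += (2, 2, 0, 2) = (6, 6, 2, 5)
  delta needs (5, 1, 1, 0) <= (6, 6, 2, 5) -> finishes; pool += (0, 2, 1, 0) = (6, 8, 3, 5)
(3) Precisely 1 of the possible complete orderings is a safe sequence.


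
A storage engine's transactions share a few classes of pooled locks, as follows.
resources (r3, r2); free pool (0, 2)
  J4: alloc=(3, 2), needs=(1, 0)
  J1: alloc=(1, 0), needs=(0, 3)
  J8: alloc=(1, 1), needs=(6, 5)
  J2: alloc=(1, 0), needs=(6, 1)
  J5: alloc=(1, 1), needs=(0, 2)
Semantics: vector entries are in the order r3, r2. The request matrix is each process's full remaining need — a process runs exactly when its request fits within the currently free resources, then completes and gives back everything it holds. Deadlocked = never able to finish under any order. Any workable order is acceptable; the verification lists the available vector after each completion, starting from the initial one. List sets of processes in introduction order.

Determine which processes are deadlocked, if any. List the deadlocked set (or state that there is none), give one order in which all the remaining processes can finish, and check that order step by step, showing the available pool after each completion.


The deadlocked set is J8 and J2.
Key observation: r3 is the bottleneck — with J5, J1, J4 done the pool holds (5, 5), short of every remaining need.
A valid finishing order for the others: J5, J1, J4. Step-by-step check:
  pool = (0, 2)
  J5: need (0, 2) fits (0, 2); releases (1, 1), pool now (1, 3)
  J1: need (0, 3) fits (1, 3); releases (1, 0), pool now (2, 3)
  J4: need (1, 0) fits (2, 3); releases (3, 2), pool now (5, 5)
The stuck group stays short no matter what:
  J8 still needs (6, 5) but only (5, 5) is free — short on r3
  J2 still needs (6, 1) but only (5, 5) is free — short on r3


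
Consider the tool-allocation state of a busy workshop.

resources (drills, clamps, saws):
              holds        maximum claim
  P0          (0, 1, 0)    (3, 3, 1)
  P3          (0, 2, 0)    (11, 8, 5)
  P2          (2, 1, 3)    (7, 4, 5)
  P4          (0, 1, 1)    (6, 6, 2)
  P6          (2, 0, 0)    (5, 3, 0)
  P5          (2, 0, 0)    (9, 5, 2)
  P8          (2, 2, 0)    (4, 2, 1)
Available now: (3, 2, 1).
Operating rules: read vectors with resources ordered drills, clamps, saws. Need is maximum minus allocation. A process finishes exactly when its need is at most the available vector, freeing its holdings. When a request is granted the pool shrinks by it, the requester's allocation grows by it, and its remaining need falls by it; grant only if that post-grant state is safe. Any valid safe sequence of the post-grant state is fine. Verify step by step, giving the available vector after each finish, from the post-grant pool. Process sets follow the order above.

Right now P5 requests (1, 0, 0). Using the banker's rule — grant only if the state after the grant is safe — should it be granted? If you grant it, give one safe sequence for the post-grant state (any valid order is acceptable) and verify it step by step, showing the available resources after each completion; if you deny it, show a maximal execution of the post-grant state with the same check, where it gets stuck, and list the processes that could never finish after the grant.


GRANT: granting preserves safety; a valid post-grant sequence is P8, P0, P6, P4, P5, P2, P3.
Key observation: (2, 2, 1) free after granting still covers P8 first, and each release covers the next.
Check on the post-grant state, step by step:
  pool = (2, 2, 1)
  run P8 (needs (2, 0, 1), free (2, 2, 1)); after release of (2, 2, 0) the pool is (4, 4, 1)
  run P0 (needs (3, 2, 1), free (4, 4, 1)); after release of (0, 1, 0) the pool is (4, 5, 1)
  run P6 (needs (3, 3, 0), free (4, 5, 1)); after release of (2, 0, 0) the pool is (6, 5, 1)
  run P4 (needs (6, 5, 1), free (6, 5, 1)); after release of (0, 1, 1) the pool is (6, 6, 2)
  run P5 (needs (6, 5, 2), free (6, 6, 2)); after release of (3, 0, 0) the pool is (9, 6, 2)
  run P2 (needs (5, 3, 2), free (9, 6, 2)); after release of (2, 1, 3) the pool is (11, 7, 5)
  run P3 (needs (11, 6, 5), free (11, 7, 5)); after release of (0, 2, 0) the pool is (11, 9, 5)


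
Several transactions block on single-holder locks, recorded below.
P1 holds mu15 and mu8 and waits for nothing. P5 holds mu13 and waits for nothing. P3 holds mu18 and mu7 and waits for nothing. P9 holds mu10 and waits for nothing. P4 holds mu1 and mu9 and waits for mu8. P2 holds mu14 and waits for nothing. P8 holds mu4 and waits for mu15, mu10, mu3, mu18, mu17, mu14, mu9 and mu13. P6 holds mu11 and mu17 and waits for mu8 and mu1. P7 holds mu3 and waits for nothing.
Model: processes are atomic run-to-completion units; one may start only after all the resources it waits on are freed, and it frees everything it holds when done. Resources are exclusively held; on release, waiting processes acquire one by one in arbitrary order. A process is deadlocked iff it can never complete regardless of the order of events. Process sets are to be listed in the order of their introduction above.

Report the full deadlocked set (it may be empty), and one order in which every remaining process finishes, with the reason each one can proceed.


Nothing here is deadlocked.
Key observation: although several processes wait, no cycle exists — each chain bottoms out at a free runner.
One completion order for the rest: P1, P7, P5, P3, P9, P4, P2, P6, P8.
Verifying each step:
  P1: no waits; runs immediately, freeing mu15 and mu8
  P7: no waits; runs immediately, freeing mu3
  P5: no waits; runs immediately, freeing mu13
  P3: no waits; runs immediately, freeing mu18 and mu7
  P9: no waits; runs immediately, freeing mu10
  run P4 (all its waits — mu8 — are resolved); releases mu1 and mu9
  P2: no waits; runs immediately, freeing mu14
  run P6 (all its waits — mu8 and mu1 — are resolved); releases mu11 and mu17
  run P8 (all its waits — mu15, mu10, mu3, mu18, mu17, mu14, mu9 and mu13 — are resolved); releases mu4


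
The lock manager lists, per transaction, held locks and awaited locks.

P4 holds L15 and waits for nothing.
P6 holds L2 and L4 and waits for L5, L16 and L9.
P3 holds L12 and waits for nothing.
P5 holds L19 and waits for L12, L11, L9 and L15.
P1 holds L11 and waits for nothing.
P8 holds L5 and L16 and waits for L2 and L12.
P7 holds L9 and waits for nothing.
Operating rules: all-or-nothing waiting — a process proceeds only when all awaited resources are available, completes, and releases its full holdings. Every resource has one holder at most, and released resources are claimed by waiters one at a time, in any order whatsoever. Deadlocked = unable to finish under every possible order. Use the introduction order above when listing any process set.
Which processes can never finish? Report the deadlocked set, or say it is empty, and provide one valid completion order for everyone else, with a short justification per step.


Deadlocked set: P6 and P8.
Key observation: P6 -> P8 -> P6 is a circular wait — nothing in it can go first; no other process is dragged down with it.
The rest can finish in the order P4, P1, P7, P3, P5.
Verifying each step:
  P4 waits on nothing -> runs at once and releases L15
  P1 waits on nothing -> runs at once and releases L11
  P7 waits on nothing -> runs at once and releases L9
  P3 waits on nothing -> runs at once and releases L12
  P5 waits on L12, L11, L9 and L15 — all released -> runs and releases L19


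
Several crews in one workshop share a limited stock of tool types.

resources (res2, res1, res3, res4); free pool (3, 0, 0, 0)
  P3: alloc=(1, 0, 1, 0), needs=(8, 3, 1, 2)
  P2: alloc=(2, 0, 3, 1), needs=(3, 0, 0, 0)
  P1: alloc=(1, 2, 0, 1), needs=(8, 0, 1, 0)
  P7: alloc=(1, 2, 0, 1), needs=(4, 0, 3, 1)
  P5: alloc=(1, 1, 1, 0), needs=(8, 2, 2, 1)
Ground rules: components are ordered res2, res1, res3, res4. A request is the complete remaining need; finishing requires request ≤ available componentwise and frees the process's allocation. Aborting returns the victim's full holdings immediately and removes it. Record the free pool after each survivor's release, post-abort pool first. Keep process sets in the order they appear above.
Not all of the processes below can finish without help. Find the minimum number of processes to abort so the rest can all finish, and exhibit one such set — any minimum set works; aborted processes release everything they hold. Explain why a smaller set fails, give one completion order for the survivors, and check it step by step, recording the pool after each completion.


Abort P1 and P5.
Key observation: no ordering could ever have run P3 before the abort of P1 and P5; with (2, 3, 1, 1) back in the pool it fits at step 3.
Minimality, checking each single-abort alternative: P3 alone leaves P1 blocked (short on res2); P2 alone leaves P3 blocked (short on res2 and res1); P1 alone leaves P3 blocked (short on res2); P7 alone leaves P3 blocked (short on res2 and res1); P5 alone leaves P3 blocked (short on res2).
One survivor order: P2, P7, P3. Step-by-step check (post-abort pool first):
  pool = (5, 3, 1, 1)
  P2 needs (3, 0, 0, 0) <= (5, 3, 1, 1) -> finishes; pool += (2, 0, 3, 1) = (7, 3, 4, 2)
  P7 needs (4, 0, 3, 1) <= (7, 3, 4, 2) -> finishes; pool += (1, 2, 0, 1) = (8, 5, 4, 3)
  P3 needs (8, 3, 1, 2) <= (8, 5, 4, 3) -> finishes; pool += (1, 0, 1, 0) = (9, 5, 5, 3)


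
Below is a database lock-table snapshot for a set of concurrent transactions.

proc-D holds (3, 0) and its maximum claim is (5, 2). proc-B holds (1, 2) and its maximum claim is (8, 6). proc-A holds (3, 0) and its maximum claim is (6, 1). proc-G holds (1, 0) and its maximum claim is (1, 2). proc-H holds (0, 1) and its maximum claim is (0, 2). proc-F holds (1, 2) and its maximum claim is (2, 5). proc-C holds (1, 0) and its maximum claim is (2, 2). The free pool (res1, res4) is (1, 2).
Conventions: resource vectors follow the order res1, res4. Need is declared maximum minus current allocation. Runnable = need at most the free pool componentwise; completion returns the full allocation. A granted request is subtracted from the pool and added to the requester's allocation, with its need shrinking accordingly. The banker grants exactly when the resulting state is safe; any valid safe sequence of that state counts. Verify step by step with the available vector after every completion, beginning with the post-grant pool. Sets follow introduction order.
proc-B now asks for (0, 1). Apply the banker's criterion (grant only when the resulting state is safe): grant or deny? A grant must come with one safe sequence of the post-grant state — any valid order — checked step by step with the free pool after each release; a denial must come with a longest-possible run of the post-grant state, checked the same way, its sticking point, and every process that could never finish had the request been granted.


DENY. Granting would leave the state unsafe.
Key observation: proc-H, proc-G, proc-D, proc-A, proc-C can finish, but then (9, 2) is all there is, and the blocked group's res4 demands exceed it.
After a pretend grant, a maximal execution: proc-H, proc-G, proc-D, proc-A, proc-C — then nothing else fits. Check, step by step:
  pool = (1, 1)
  proc-H needs (0, 1) <= (1, 1) -> finishes; pool += (0, 1) = (1, 2)
  proc-G needs (0, 2) <= (1, 2) -> finishes; pool += (1, 0) = (2, 2)
  proc-D needs (2, 2) <= (2, 2) -> finishes; pool += (3, 0) = (5, 2)
  proc-A needs (3, 1) <= (5, 2) -> finishes; pool += (3, 0) = (8, 2)
  proc-C needs (1, 2) <= (8, 2) -> finishes; pool += (1, 0) = (9, 2)
  proc-B still needs (7, 3) but only (9, 2) is free — short on res4
  proc-F still needs (1, 3) but only (9, 2) is free — short on res4
Processes that could never finish after the grant: proc-B and proc-F.


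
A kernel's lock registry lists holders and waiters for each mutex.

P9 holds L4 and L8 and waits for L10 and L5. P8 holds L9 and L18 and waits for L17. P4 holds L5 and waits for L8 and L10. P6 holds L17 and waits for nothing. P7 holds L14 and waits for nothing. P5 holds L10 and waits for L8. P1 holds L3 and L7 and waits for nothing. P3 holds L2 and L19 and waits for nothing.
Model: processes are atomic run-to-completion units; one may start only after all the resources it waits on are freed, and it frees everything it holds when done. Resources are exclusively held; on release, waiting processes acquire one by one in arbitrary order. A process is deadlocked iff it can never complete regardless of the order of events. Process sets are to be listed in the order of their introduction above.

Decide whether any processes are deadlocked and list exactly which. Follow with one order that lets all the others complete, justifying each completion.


Deadlocked set: P9, P4 and P5.
Key observation: the loop P9 -> P4 -> P9 blocks itself forever; P5 is caught in further circular waits.
The rest can finish in the order P3, P6, P7, P8, P1.
Verifying each step:
  P3 waits on nothing -> runs at once and releases L2 and L19
  P6 waits on nothing -> runs at once and releases L17
  P7 waits on nothing -> runs at once and releases L14
  P8 waits on L17 — all released -> runs and releases L9 and L18
  P1 waits on nothing -> runs at once and releases L3 and L7


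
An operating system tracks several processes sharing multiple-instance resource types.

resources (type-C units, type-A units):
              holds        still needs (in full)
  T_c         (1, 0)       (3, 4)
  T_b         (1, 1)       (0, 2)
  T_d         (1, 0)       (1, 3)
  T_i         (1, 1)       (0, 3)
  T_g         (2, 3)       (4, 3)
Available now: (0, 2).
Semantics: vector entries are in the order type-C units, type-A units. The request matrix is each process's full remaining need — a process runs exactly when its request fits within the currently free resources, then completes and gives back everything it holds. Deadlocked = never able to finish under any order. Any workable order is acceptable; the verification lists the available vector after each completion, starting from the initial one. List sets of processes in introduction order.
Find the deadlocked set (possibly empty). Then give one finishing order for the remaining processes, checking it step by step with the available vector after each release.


No process is deadlocked.
Key observation: starting with T_b, each completion frees enough for the next — no one is permanently blocked.
The rest can finish in the order T_b, T_i, T_d, T_c, T_g. Check, step by step:
  pool = (0, 2)
  T_b: need (0, 2) fits (0, 2); releases (1, 1), pool now (1, 3)
  T_i: need (0, 3) fits (1, 3); releases (1, 1), pool now (2, 4)
  T_d: need (1, 3) fits (2, 4); releases (1, 0), pool now (3, 4)
  T_c: need (3, 4) fits (3, 4); releases (1, 0), pool now (4, 4)
  T_g: need (4, 3) fits (4, 4); releases (2, 3), pool now (6, 7)


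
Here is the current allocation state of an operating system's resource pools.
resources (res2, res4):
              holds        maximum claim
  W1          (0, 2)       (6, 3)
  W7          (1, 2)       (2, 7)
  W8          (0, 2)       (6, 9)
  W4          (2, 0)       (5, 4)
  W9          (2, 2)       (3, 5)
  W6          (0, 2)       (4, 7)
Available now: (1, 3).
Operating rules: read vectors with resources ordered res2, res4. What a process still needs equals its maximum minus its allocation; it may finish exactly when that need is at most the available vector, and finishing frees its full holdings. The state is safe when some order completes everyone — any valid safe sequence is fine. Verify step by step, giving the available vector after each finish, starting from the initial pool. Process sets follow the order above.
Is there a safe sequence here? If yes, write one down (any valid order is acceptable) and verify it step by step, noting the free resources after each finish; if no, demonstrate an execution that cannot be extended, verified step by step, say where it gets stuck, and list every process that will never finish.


SAFE, for example via the order W9, W4, W7, W6, W1, W8.
Key observation: the first exact fit in this order is W9 — it needs (1, 3) with (1, 3) free, meeting a requested resource to the last unit.
Walking it through:
  pool = (1, 3)
  W9: need (1, 3) fits (1, 3); releases (2, 2), pool now (3, 5)
  W4: need (3, 4) fits (3, 5); releases (2, 0), pool now (5, 5)
  W7: need (1, 5) fits (5, 5); releases (1, 2), pool now (6, 7)
  W6: need (4, 5) fits (6, 7); releases (0, 2), pool now (6, 9)
  W1: need (6, 1) fits (6, 9); releases (0, 2), pool now (6, 11)
  W8: need (6, 7) fits (6, 11); releases (0, 2), pool now (6, 13)


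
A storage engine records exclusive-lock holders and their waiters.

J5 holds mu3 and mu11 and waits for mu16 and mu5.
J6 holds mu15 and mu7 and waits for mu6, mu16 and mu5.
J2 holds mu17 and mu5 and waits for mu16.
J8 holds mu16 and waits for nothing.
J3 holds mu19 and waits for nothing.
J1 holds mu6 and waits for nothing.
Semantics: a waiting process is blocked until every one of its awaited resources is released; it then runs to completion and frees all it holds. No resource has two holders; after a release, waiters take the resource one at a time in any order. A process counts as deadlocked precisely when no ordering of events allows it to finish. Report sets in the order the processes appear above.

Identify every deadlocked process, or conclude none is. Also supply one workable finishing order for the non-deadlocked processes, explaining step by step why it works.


No process is deadlocked.
Key observation: all waits point, directly or indirectly, at processes that can finish, so nothing is permanently blocked.
The rest can finish in the order J3, J8, J2, J1, J5, J6.
Check, step by step:
  J3: no waits; runs immediately, freeing mu19
  J8: no waits; runs immediately, freeing mu16
  run J2 (all its waits — mu16 — are resolved); releases mu17 and mu5
  J1: no waits; runs immediately, freeing mu6
  run J5 (all its waits — mu16 and mu5 — are resolved); releases mu3 and mu11
  run J6 (all its waits — mu6, mu16 and mu5 — are resolved); releases mu15 and mu7


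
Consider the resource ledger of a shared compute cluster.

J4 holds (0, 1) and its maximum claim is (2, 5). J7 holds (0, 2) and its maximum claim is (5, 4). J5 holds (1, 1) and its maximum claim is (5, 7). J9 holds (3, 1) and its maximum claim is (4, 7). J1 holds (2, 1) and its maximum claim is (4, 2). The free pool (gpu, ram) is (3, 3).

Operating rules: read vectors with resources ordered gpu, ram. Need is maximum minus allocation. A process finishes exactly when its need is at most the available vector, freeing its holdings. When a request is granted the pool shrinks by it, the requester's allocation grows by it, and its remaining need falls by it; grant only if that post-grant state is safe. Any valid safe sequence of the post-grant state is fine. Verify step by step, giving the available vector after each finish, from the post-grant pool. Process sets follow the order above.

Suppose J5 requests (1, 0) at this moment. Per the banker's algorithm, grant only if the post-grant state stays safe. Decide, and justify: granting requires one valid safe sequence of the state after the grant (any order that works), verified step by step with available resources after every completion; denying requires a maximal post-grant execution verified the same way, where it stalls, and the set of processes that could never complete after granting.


DENY — the pretend-granted state is unsafe.
Key observation: after J1, J4 the pool peaks at (4, 5), and each blocked process is short somewhere: J7 on gpu; J5 on ram; J9 on ram.
On the post-grant state, J1, J4 is a maximal run — nothing extends it. Step-by-step check:
  pool = (2, 3)
  J1 needs (2, 1) <= (2, 3) -> finishes; pool += (2, 1) = (4, 4)
  J4 needs (2, 4) <= (4, 4) -> finishes; pool += (0, 1) = (4, 5)
  J7 cannot run: need (5, 2) vs free (4, 5) (insufficient gpu)
  J5 cannot run: need (3, 6) vs free (4, 5) (insufficient ram)
  J9 cannot run: need (1, 6) vs free (4, 5) (insufficient ram)
Post-grant, the permanently blocked set is J7, J5 and J9.


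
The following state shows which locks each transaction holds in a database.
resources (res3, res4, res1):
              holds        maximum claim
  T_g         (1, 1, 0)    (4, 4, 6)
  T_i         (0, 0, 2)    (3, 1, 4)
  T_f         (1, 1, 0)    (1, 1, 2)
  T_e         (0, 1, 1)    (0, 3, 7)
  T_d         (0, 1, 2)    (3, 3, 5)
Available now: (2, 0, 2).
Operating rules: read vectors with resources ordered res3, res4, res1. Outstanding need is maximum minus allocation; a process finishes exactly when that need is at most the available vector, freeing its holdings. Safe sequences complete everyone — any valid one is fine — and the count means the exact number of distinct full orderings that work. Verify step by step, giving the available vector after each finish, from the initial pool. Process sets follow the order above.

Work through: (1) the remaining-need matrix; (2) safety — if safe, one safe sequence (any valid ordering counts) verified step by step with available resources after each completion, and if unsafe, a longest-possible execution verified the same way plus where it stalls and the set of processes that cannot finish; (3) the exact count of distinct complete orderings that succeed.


(1) Outstanding need per process (order res3, res4, res1):
  T_g: (3, 3, 6)
  T_i: (3, 1, 2)
  T_f: (0, 0, 2)
  T_e: (0, 2, 6)
  T_d: (3, 2, 3)
(2) UNSAFE — no complete ordering exists.
Key observation: no order helps: past T_f, T_i, the free pool tops out at (3, 1, 4), below what each blocked process needs in res4.
Going as far as possible: T_f, T_i; after that, nothing fits. Walking it through:
  pool = (2, 0, 2)
  run T_f (needs (0, 0, 2), free (2, 0, 2)); after release of (1, 1, 0) the pool is (3, 1, 2)
  run T_i (needs (3, 1, 2), free (3, 1, 2)); after release of (0, 0, 2) the pool is (3, 1, 4)
  T_g still needs (3, 3, 6) but only (3, 1, 4) is free — short on res4 and res1
  T_e still needs (0, 2, 6) but only (3, 1, 4) is free — short on res4 and res1
  T_d still needs (3, 2, 3) but only (3, 1, 4) is free — short on res4
Never able to finish: T_g, T_e and T_d.
(3) The exact count: 0 of the possible complete orderings are safe sequences.


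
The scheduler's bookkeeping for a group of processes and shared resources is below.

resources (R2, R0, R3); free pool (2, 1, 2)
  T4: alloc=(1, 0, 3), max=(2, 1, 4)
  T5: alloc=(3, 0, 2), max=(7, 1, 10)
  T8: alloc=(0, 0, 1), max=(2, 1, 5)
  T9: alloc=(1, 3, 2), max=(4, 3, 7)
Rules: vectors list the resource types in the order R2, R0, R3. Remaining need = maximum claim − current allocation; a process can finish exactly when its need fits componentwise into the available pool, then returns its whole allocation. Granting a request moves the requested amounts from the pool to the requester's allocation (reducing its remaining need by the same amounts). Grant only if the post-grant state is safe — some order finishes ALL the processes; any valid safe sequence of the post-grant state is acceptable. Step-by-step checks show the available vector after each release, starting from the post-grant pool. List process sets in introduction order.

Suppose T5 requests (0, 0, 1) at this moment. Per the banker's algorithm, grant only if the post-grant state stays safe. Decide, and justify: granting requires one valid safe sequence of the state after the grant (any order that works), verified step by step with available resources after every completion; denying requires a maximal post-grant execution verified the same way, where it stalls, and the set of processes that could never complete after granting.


GRANT — the state after the grant stays safe, e.g. via T4, T8, T9, T5.
Key observation: the grant leaves (2, 1, 1) free — enough for T4, whose release restarts the cascade.
Verifying the post-grant state step by step:
  pool = (2, 1, 1)
  T4: need (1, 1, 1) fits (2, 1, 1); releases (1, 0, 3), pool now (3, 1, 4)
  T8: need (2, 1, 4) fits (3, 1, 4); releases (0, 0, 1), pool now (3, 1, 5)
  T9: need (3, 0, 5) fits (3, 1, 5); releases (1, 3, 2), pool now (4, 4, 7)
  T5: need (4, 1, 7) fits (4, 4, 7); releases (3, 0, 3), pool now (7, 4, 10)


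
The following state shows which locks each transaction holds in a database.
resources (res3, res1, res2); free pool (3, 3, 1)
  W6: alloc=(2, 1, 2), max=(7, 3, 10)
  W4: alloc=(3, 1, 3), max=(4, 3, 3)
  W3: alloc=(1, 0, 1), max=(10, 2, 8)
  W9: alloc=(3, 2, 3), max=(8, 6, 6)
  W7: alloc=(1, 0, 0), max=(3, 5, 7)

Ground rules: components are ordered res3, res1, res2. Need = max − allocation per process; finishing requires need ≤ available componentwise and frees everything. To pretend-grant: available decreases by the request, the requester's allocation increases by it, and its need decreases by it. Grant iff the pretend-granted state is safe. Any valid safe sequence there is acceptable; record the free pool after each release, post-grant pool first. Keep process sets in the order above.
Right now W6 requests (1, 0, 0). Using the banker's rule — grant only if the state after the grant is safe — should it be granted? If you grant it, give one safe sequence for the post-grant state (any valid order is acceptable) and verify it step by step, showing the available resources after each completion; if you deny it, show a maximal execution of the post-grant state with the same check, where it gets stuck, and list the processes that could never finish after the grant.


GRANT — the state after the grant stays safe, e.g. via W4, W9, W7, W3, W6.
Key observation: the grant leaves (2, 3, 1) free — enough for W4, whose release restarts the cascade.
Step-by-step check of the post-grant state:
  pool = (2, 3, 1)
  W4: need (1, 2, 0) fits (2, 3, 1); releases (3, 1, 3), pool now (5, 4, 4)
  W9: need (5, 4, 3) fits (5, 4, 4); releases (3, 2, 3), pool now (8, 6, 7)
  W7: need (2, 5, 7) fits (8, 6, 7); releases (1, 0, 0), pool now (9, 6, 7)
  W3: need (9, 2, 7) fits (9, 6, 7); releases (1, 0, 1), pool now (10, 6, 8)
  W6: need (4, 2, 8) fits (10, 6, 8); releases (3, 1, 2), pool now (13, 7, 10)


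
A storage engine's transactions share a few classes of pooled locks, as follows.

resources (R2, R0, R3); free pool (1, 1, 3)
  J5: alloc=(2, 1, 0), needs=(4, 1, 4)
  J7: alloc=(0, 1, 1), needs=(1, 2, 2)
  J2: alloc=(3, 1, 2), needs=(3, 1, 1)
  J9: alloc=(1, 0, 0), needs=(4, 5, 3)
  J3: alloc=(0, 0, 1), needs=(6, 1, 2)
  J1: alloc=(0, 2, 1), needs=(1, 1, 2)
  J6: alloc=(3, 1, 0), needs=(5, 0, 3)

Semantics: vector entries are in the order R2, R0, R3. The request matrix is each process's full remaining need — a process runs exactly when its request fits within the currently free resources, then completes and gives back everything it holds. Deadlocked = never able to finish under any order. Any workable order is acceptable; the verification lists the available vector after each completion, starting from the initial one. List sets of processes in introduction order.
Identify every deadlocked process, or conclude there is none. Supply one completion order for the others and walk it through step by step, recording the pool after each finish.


The deadlocked set is J5, J2, J9, J3 and J6.
Key observation: J1, J7 can finish, but then (1, 4, 5) is all there is, and the blocked group's R2 demands exceed it.
One completion order for the rest: J1, J7. Walking it through:
  pool = (1, 1, 3)
  run J1 (needs (1, 1, 2), free (1, 1, 3)); after release of (0, 2, 1) the pool is (1, 3, 4)
  run J7 (needs (1, 2, 2), free (1, 3, 4)); after release of (0, 1, 1) the pool is (1, 4, 5)
None of the blocked processes ever fits:
  blocked: J5 wants (4, 1, 4), pool (1, 4, 5) — not enough R2
  blocked: J2 wants (3, 1, 1), pool (1, 4, 5) — not enough R2
  blocked: J9 wants (4, 5, 3), pool (1, 4, 5) — not enough R2 and R0
  blocked: J3 wants (6, 1, 2), pool (1, 4, 5) — not enough R2
  blocked: J6 wants (5, 0, 3), pool (1, 4, 5) — not enough R2


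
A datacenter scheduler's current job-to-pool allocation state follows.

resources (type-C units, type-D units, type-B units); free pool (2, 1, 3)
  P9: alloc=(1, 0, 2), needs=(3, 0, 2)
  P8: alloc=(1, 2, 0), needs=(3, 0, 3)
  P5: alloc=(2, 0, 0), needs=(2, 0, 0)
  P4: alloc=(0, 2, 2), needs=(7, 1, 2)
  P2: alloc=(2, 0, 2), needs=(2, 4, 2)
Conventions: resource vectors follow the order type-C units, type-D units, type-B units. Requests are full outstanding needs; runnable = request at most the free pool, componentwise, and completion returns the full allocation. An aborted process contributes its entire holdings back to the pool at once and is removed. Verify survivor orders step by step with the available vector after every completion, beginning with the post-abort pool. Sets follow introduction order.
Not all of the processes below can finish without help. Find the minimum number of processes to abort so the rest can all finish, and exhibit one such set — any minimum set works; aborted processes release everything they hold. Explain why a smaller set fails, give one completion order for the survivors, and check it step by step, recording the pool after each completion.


The answer: abort P2.
Key observation: before aborting P2, P4 was permanently blocked — no order could ever run it; afterwards it completes at step 4.
Minimality: the empty abort set fails — the state is deadlocked as it stands.
Survivors finish in the order: P5, P9, P8, P4. Verifying each step (pool after the aborts first):
  pool = (4, 1, 5)
  run P5 (needs (2, 0, 0), free (4, 1, 5)); after release of (2, 0, 0) the pool is (6, 1, 5)
  run P9 (needs (3, 0, 2), free (6, 1, 5)); after release of (1, 0, 2) the pool is (7, 1, 7)
  run P8 (needs (3, 0, 3), free (7, 1, 7)); after release of (1, 2, 0) the pool is (8, 3, 7)
  run P4 (needs (7, 1, 2), free (8, 3, 7)); after release of (0, 2, 2) the pool is (8, 5, 9)


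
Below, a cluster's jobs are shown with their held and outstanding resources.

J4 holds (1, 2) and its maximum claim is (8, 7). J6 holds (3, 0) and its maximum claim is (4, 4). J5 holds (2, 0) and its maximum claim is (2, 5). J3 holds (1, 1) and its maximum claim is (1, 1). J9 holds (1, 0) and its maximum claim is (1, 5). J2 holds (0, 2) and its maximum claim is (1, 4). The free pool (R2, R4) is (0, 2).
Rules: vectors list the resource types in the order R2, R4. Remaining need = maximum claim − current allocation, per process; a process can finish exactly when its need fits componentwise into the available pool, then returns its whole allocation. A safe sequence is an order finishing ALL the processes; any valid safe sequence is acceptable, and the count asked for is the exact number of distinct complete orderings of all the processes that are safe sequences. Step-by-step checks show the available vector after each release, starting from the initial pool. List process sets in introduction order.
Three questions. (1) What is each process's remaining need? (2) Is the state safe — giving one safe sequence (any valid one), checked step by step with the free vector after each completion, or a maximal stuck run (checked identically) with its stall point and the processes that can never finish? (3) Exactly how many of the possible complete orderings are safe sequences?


(1) Remaining need (order R2, R4):
  J4: (7, 5)
  J6: (1, 4)
  J5: (0, 5)
  J3: (0, 0)
  J9: (0, 5)
  J2: (1, 2)
(2) The state is SAFE; one workable sequence: J3, J2, J9, J5, J6, J4.
Key observation: J2 marks the first exact bind of the order: its need (1, 2) fits the free (1, 3) with zero slack on a requested resource.
Walking it through:
  pool = (0, 2)
  J3: need (0, 0) fits (0, 2); releases (1, 1), pool now (1, 3)
  J2: need (1, 2) fits (1, 3); releases (0, 2), pool now (1, 5)
  J9: need (0, 5) fits (1, 5); releases (1, 0), pool now (2, 5)
  J5: need (0, 5) fits (2, 5); releases (2, 0), pool now (4, 5)
  J6: need (1, 4) fits (4, 5); releases (3, 0), pool now (7, 5)
  J4: need (7, 5) fits (7, 5); releases (1, 2), pool now (8, 7)
(3) The exact count: 6 of the possible complete orderings are safe sequences.
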